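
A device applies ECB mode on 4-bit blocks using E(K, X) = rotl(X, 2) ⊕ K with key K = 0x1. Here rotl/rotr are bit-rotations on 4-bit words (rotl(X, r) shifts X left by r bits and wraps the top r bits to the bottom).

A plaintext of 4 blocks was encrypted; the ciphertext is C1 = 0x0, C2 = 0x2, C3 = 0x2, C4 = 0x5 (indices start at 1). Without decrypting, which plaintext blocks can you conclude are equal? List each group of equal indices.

ECB encrypts each block independently with the same key, so equal ciphertext blocks imply equal plaintext blocks.
C2 = C3 = 0x2, so P2 = P3.

P2 = P3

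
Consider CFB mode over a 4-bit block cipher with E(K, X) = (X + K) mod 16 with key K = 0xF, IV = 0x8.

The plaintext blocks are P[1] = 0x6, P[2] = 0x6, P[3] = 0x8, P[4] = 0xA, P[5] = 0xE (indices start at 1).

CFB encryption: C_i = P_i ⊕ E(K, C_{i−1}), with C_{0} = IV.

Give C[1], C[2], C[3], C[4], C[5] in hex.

C[1]: E(K, 0x8) = 0x7; 0x6 ⊕ 0x7 = 0x1.
C[2]: E(K, 0x1) = 0x0; 0x6 ⊕ 0x0 = 0x6.
C[3]: E(K, 0x6) = 0x5; 0x8 ⊕ 0x5 = 0xD.
C[4]: E(K, 0xD) = 0xC; 0xA ⊕ 0xC = 0x6.
C[5]: E(K, 0x6) = 0x5; 0xE ⊕ 0x5 = 0xB.

C[1] = 0x1, C[2] = 0x6, C[3] = 0xD, C[4] = 0x6, C[5] = 0xB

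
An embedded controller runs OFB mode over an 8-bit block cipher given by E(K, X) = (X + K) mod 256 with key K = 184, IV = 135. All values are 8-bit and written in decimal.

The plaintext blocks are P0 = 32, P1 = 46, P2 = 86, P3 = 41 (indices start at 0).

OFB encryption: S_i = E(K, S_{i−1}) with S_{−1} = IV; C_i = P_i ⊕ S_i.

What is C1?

C1 = 217

C0: S = E(K, 135) = 63; 32 ⊕ 63 = 31.
C1: S = E(K, 63) = 247; 46 ⊕ 247 = 217.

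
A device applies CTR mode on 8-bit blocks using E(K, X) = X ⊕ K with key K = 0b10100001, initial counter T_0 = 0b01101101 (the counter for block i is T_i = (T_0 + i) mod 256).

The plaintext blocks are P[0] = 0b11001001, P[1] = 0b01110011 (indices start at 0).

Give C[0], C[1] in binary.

C[0] = 0b00000101, C[1] = 0b10111100

CTR encryption: S_i = E(K, T_i) where T_i is the counter for block i; C_i = P_i ⊕ S_i.
C[0]: T = 0b01101101, S = E(K, T) = 0b11001100; 0b11001001 ⊕ 0b11001100 = 0b00000101.
C[1]: T = 0b01101110, S = E(K, T) = 0b11001111; 0b01110011 ⊕ 0b11001111 = 0b10111100.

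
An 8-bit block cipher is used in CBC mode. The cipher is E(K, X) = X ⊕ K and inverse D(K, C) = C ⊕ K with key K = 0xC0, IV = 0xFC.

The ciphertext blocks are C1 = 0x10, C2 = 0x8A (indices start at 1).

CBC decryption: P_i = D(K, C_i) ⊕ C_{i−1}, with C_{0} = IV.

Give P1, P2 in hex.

P1: D(K, 0x10) = 0xD0; 0xD0 ⊕ 0xFC = 0x2C.
P2: D(K, 0x8A) = 0x4A; 0x4A ⊕ 0x10 = 0x5A.

P1 = 0x2C, P2 = 0x5A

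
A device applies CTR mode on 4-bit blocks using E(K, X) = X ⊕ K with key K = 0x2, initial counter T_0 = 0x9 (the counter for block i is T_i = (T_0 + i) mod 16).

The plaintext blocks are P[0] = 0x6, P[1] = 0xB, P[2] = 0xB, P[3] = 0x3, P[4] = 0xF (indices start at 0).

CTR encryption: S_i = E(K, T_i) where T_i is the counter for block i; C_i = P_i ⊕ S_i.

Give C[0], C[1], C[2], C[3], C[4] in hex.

C[0]: T = 0x9, S = E(K, T) = 0xB; 0x6 ⊕ 0xB = 0xD.
C[1]: T = 0xA, S = E(K, T) = 0x8; 0xB ⊕ 0x8 = 0x3.
C[2]: T = 0xB, S = E(K, T) = 0x9; 0xB ⊕ 0x9 = 0x2.
C[3]: T = 0xC, S = E(K, T) = 0xE; 0x3 ⊕ 0xE = 0xD.
C[4]: T = 0xD, S = E(K, T) = 0xF; 0xF ⊕ 0xF = 0x0.

C[0] = 0xD, C[1] = 0x3, C[2] = 0x2, C[3] = 0xD, C[4] = 0x0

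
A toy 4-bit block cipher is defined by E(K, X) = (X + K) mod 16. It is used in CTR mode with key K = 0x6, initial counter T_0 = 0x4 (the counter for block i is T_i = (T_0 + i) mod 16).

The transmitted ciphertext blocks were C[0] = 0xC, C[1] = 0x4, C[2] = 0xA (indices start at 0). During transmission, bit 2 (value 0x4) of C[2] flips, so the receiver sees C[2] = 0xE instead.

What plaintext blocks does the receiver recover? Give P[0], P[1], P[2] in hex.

P[0] = 0x6, P[1] = 0xF, P[2] = 0x2

CTR decryption: S_i = E(K, T_i) where T_i is the counter for block i; P_i = C_i ⊕ S_i.
Only C[2] changed, to 0xE. In CTR, a change in C_i flips the same bit in P_i only; the keystream is unaffected. Decrypting the received ciphertext:
P[0]: T = 0x4, S = E(K, T) = 0xA; 0xC ⊕ 0xA = 0x6.
P[1]: T = 0x5, S = E(K, T) = 0xB; 0x4 ⊕ 0xB = 0xF.
P[2]: T = 0x6, S = E(K, T) = 0xC; 0xE ⊕ 0xC = 0x2.
Blocks that differ from the original plaintext: P[2].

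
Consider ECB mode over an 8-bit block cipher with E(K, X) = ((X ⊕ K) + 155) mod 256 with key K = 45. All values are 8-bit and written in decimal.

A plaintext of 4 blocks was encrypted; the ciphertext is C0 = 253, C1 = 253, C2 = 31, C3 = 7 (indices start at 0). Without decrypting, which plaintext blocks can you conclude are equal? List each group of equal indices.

ECB encrypts each block independently with the same key, so equal ciphertext blocks imply equal plaintext blocks.
C0 = C1 = 253, so P0 = P1.

P0 = P1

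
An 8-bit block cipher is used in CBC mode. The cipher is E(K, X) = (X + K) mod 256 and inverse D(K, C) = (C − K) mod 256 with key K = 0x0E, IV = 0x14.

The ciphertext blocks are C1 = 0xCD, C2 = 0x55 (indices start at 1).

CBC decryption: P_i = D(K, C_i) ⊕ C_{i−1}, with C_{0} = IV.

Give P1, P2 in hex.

P1: D(K, 0xCD) = 0xBF; 0xBF ⊕ 0x14 = 0xAB.
P2: D(K, 0x55) = 0x47; 0x47 ⊕ 0xCD = 0x8A.

P1 = 0xAB, P2 = 0x8A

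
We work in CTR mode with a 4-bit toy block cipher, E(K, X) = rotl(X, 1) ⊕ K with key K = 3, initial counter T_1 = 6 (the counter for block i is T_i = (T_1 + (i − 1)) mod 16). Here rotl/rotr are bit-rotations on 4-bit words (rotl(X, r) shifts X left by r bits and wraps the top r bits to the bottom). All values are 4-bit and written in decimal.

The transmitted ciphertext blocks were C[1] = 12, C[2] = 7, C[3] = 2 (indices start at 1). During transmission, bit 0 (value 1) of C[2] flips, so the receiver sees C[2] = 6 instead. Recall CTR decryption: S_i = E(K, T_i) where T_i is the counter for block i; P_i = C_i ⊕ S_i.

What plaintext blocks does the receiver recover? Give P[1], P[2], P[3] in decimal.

P[1] = 3, P[2] = 11, P[3] = 0

Only C[2] changed, to 6. In CTR, a change in C_i flips the same bit in P_i only; the keystream is unaffected. Decrypting the received ciphertext:
P[1]: T = 6, S = E(K, T) = 15; 12 ⊕ 15 = 3.
P[2]: T = 7, S = E(K, T) = 13; 6 ⊕ 13 = 11.
P[3]: T = 8, S = E(K, T) = 2; 2 ⊕ 2 = 0.
Blocks that differ from the original plaintext: P[2].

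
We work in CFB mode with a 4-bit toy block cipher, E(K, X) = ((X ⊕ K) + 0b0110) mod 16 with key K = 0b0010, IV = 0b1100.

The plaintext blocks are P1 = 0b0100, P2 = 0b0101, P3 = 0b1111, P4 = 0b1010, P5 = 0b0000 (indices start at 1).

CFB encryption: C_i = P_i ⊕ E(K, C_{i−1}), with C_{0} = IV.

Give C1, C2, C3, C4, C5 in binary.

C1: E(K, 0b1100) = 0b0100; 0b0100 ⊕ 0b0100 = 0b0000.
C2: E(K, 0b0000) = 0b1000; 0b0101 ⊕ 0b1000 = 0b1101.
C3: E(K, 0b1101) = 0b0101; 0b1111 ⊕ 0b0101 = 0b1010.
C4: E(K, 0b1010) = 0b1110; 0b1010 ⊕ 0b1110 = 0b0100.
C5: E(K, 0b0100) = 0b1100; 0b0000 ⊕ 0b1100 = 0b1100.

C1 = 0b0000, C2 = 0b1101, C3 = 0b1010, C4 = 0b0100, C5 = 0b1100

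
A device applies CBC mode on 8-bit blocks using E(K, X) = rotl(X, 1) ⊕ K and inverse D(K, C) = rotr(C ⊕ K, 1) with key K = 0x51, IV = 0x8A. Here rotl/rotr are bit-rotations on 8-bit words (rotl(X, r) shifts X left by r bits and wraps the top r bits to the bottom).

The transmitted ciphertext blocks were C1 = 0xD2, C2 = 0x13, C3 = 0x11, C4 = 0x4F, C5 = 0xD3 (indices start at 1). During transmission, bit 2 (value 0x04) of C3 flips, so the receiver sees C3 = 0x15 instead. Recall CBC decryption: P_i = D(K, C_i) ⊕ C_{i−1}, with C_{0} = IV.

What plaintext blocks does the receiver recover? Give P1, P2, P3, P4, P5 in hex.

P1 = 0x4B, P2 = 0xF3, P3 = 0x31, P4 = 0x1A, P5 = 0x0E

Only C3 changed, to 0x15. In CBC, a change in C_i garbles P_i and flips the same bit in P_{i+1}. Decrypting the received ciphertext:
P1: D(K, 0xD2) = 0xC1; 0xC1 ⊕ 0x8A = 0x4B.
P2: D(K, 0x13) = 0x21; 0x21 ⊕ 0xD2 = 0xF3.
P3: D(K, 0x15) = 0x22; 0x22 ⊕ 0x13 = 0x31.
P4: D(K, 0x4F) = 0x0F; 0x0F ⊕ 0x15 = 0x1A.
P5: D(K, 0xD3) = 0x41; 0x41 ⊕ 0x4F = 0x0E.
Blocks that differ from the original plaintext: P3, P4.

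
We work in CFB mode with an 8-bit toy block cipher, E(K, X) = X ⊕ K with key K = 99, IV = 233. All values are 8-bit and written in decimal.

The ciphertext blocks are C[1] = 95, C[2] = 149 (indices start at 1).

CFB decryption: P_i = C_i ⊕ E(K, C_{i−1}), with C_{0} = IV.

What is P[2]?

P[2]: E(K, 95) = 60; 149 ⊕ 60 = 169.

P[2] = 169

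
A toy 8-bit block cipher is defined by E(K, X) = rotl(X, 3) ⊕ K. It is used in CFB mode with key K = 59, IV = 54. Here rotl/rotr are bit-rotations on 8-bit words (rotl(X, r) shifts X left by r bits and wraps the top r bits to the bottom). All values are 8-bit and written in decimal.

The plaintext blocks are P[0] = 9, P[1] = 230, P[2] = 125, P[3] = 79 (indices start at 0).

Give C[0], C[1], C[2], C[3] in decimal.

CFB encryption: C_i = P_i ⊕ E(K, C_{i−1}), with C_{−1} = IV.
C[0]: E(K, 54) = 138; 9 ⊕ 138 = 131.
C[1]: E(K, 131) = 39; 230 ⊕ 39 = 193.
C[2]: E(K, 193) = 53; 125 ⊕ 53 = 72.
C[3]: E(K, 72) = 121; 79 ⊕ 121 = 54.

C[0] = 131, C[1] = 193, C[2] = 72, C[3] = 54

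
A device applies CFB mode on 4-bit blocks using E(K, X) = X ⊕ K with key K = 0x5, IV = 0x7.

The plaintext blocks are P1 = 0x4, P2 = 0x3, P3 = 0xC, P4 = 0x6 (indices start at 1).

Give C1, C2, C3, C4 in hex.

CFB encryption: C_i = P_i ⊕ E(K, C_{i−1}), with C_{0} = IV.
C1: E(K, 0x7) = 0x2; 0x4 ⊕ 0x2 = 0x6.
C2: E(K, 0x6) = 0x3; 0x3 ⊕ 0x3 = 0x0.
C3: E(K, 0x0) = 0x5; 0xC ⊕ 0x5 = 0x9.
C4: E(K, 0x9) = 0xC; 0x6 ⊕ 0xC = 0xA.

C1 = 0x6, C2 = 0x0, C3 = 0x9, C4 = 0xA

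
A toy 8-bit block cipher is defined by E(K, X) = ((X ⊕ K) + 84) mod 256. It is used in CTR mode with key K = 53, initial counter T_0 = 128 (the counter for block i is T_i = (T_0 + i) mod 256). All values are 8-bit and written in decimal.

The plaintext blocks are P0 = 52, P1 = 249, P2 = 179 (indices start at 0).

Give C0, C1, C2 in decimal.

CTR encryption: S_i = E(K, T_i) where T_i is the counter for block i; C_i = P_i ⊕ S_i.
C0: T = 128, S = E(K, T) = 9; 52 ⊕ 9 = 61.
C1: T = 129, S = E(K, T) = 8; 249 ⊕ 8 = 241.
C2: T = 130, S = E(K, T) = 11; 179 ⊕ 11 = 184.

C0 = 61, C1 = 241, C2 = 184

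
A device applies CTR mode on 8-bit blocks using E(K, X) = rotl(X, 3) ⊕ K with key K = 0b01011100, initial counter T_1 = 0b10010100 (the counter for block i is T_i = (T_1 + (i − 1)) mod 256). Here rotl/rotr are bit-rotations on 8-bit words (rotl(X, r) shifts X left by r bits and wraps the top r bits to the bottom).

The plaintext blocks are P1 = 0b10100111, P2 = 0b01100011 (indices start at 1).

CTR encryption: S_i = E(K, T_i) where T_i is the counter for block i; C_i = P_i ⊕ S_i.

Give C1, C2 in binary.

C1 = 0b01011111, C2 = 0b10010011

C1: T = 0b10010100, S = E(K, T) = 0b11111000; 0b10100111 ⊕ 0b11111000 = 0b01011111.
C2: T = 0b10010101, S = E(K, T) = 0b11110000; 0b01100011 ⊕ 0b11110000 = 0b10010011.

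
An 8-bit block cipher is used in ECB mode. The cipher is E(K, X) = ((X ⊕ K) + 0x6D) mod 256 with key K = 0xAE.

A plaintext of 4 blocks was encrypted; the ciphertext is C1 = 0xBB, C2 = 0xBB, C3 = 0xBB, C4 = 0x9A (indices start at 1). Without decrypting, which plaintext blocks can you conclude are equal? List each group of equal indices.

P1 = P2 = P3

ECB encrypts each block independently with the same key, so equal ciphertext blocks imply equal plaintext blocks.
C1 = C2 = C3 = 0xBB, so P1 = P2 = P3.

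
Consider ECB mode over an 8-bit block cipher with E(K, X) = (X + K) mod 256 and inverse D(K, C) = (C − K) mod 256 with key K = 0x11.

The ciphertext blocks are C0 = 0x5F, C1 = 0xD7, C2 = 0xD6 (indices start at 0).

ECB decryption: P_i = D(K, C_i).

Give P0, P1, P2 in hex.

P0 = 0x4E, P1 = 0xC6, P2 = 0xC5

P0: D(K, 0x5F) = 0x4E.
P1: D(K, 0xD7) = 0xC6.
P2: D(K, 0xD6) = 0xC5.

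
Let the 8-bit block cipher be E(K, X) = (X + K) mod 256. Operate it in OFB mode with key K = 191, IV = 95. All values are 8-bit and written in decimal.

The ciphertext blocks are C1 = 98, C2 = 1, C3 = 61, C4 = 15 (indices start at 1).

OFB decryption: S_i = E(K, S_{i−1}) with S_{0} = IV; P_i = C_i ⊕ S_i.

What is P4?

P4 = 84

P1: S = E(K, 95) = 30; 98 ⊕ 30 = 124.
P2: S = E(K, 30) = 221; 1 ⊕ 221 = 220.
P3: S = E(K, 221) = 156; 61 ⊕ 156 = 161.
P4: S = E(K, 156) = 91; 15 ⊕ 91 = 84.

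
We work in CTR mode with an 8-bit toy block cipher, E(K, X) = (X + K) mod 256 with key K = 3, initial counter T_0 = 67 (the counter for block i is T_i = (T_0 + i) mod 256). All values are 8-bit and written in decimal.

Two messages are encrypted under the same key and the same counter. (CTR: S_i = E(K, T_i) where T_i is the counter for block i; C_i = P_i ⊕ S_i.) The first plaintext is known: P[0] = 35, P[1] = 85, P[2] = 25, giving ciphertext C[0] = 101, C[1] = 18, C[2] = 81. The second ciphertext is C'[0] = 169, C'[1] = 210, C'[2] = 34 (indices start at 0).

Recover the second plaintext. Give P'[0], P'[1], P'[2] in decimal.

In CTR with a reused counter, both messages share the same keystream S_i, so C_i ⊕ C'_i = P_i ⊕ P'_i and thus P'_i = P_i ⊕ C_i ⊕ C'_i.
P'[0]: 35 ⊕ 101 ⊕ 169 = 239.
P'[1]: 85 ⊕ 18 ⊕ 210 = 149.
P'[2]: 25 ⊕ 81 ⊕ 34 = 106.

P'[0] = 239, P'[1] = 149, P'[2] = 106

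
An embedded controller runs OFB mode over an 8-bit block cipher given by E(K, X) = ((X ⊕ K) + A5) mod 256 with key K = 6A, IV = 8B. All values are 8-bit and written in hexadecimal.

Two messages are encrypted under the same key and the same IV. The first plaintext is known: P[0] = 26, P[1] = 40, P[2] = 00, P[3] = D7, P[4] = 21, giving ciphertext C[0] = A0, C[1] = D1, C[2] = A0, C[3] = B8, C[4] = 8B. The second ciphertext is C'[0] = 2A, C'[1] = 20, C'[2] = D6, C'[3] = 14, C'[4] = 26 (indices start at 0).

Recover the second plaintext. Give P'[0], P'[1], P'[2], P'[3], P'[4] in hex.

P'[0] = AC, P'[1] = B1, P'[2] = 76, P'[3] = 7B, P'[4] = 8C

In OFB with a reused IV, both messages share the same keystream S_i, so C_i ⊕ C'_i = P_i ⊕ P'_i and thus P'_i = P_i ⊕ C_i ⊕ C'_i.
P'[0]: 26 ⊕ A0 ⊕ 2A = AC.
P'[1]: 40 ⊕ D1 ⊕ 20 = B1.
P'[2]: 00 ⊕ A0 ⊕ D6 = 76.
P'[3]: D7 ⊕ B8 ⊕ 14 = 7B.
P'[4]: 21 ⊕ 8B ⊕ 26 = 8C.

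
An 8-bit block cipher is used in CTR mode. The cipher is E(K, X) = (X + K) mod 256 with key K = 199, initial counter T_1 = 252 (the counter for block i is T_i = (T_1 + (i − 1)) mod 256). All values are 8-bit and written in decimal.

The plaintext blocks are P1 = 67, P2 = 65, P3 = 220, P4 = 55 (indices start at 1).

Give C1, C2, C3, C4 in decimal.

C1 = 128, C2 = 133, C3 = 25, C4 = 241

CTR encryption: S_i = E(K, T_i) where T_i is the counter for block i; C_i = P_i ⊕ S_i.
C1: T = 252, S = E(K, T) = 195; 67 ⊕ 195 = 128.
C2: T = 253, S = E(K, T) = 196; 65 ⊕ 196 = 133.
C3: T = 254, S = E(K, T) = 197; 220 ⊕ 197 = 25.
C4: T = 255, S = E(K, T) = 198; 55 ⊕ 198 = 241.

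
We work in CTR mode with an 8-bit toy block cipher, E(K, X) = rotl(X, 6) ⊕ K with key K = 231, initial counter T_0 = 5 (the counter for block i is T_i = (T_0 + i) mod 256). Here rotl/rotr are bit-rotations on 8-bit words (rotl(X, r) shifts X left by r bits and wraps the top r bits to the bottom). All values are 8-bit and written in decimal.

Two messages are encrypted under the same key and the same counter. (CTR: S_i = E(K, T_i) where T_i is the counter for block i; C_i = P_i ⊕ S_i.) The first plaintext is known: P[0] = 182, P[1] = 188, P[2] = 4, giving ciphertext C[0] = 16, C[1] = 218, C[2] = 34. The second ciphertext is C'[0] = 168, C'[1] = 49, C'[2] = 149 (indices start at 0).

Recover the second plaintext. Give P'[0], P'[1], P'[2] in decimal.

P'[0] = 14, P'[1] = 87, P'[2] = 179

In CTR with a reused counter, both messages share the same keystream S_i, so C_i ⊕ C'_i = P_i ⊕ P'_i and thus P'_i = P_i ⊕ C_i ⊕ C'_i.
P'[0]: 182 ⊕ 16 ⊕ 168 = 14.
P'[1]: 188 ⊕ 218 ⊕ 49 = 87.
P'[2]: 4 ⊕ 34 ⊕ 149 = 179.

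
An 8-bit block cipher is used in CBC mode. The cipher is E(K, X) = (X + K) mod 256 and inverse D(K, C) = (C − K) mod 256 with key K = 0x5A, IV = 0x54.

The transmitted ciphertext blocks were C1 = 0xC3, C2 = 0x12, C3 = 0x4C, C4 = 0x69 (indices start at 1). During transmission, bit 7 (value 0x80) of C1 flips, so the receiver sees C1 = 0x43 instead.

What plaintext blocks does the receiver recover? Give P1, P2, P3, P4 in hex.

P1 = 0xBD, P2 = 0xFB, P3 = 0xE0, P4 = 0x43

CBC decryption: P_i = D(K, C_i) ⊕ C_{i−1}, with C_{0} = IV.
Only C1 changed, to 0x43. In CBC, a change in C_i garbles P_i and flips the same bit in P_{i+1}. Decrypting the received ciphertext:
P1: D(K, 0x43) = 0xE9; 0xE9 ⊕ 0x54 = 0xBD.
P2: D(K, 0x12) = 0xB8; 0xB8 ⊕ 0x43 = 0xFB.
P3: D(K, 0x4C) = 0xF2; 0xF2 ⊕ 0x12 = 0xE0.
P4: D(K, 0x69) = 0x0F; 0x0F ⊕ 0x4C = 0x43.
Blocks that differ from the original plaintext: P1, P2.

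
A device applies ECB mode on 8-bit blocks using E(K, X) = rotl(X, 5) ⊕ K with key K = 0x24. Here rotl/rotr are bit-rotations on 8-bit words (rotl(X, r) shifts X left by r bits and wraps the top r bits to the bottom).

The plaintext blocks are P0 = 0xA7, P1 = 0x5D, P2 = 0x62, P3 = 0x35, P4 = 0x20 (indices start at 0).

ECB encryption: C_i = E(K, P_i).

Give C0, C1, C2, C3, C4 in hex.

C0 = 0xD0, C1 = 0x8F, C2 = 0x68, C3 = 0x82, C4 = 0x20

C0: E(K, 0xA7) = 0xD0.
C1: E(K, 0x5D) = 0x8F.
C2: E(K, 0x62) = 0x68.
C3: E(K, 0x35) = 0x82.
C4: E(K, 0x20) = 0x20.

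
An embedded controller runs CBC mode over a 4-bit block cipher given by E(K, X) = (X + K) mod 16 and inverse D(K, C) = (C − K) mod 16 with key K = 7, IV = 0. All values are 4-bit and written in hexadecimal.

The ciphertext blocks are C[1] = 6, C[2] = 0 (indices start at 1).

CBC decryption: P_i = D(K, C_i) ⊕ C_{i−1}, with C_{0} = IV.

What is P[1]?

P[1] = F

P[1]: D(K, 6) = F; F ⊕ 0 = F.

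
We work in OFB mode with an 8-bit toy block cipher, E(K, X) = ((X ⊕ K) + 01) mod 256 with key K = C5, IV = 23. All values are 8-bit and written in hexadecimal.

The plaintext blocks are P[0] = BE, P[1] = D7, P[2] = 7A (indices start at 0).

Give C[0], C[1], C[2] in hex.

OFB encryption: S_i = E(K, S_{i−1}) with S_{−1} = IV; C_i = P_i ⊕ S_i.
C[0]: S = E(K, 23) = E7; BE ⊕ E7 = 59.
C[1]: S = E(K, E7) = 23; D7 ⊕ 23 = F4.
C[2]: S = E(K, 23) = E7; 7A ⊕ E7 = 9D.

C[0] = 59, C[1] = F4, C[2] = 9D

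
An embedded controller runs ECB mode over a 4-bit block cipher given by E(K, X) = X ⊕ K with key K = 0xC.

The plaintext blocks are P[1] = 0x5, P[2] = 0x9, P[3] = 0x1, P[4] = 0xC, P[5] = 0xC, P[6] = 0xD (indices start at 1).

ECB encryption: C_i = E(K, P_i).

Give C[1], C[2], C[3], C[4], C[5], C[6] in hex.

C[1] = 0x9, C[2] = 0x5, C[3] = 0xD, C[4] = 0x0, C[5] = 0x0, C[6] = 0x1

C[1]: E(K, 0x5) = 0x9.
C[2]: E(K, 0x9) = 0x5.
C[3]: E(K, 0x1) = 0xD.
C[4]: E(K, 0xC) = 0x0.
C[5]: E(K, 0xC) = 0x0.
C[6]: E(K, 0xD) = 0x1.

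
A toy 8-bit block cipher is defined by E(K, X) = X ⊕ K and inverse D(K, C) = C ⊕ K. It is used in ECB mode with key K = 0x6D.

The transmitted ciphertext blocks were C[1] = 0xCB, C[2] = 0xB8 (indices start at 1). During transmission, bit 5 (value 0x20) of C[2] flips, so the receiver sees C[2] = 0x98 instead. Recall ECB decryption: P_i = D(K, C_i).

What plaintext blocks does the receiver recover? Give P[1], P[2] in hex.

P[1] = 0xA6, P[2] = 0xF5

Only C[2] changed, to 0x98. In ECB, a change in C_i affects only P_i. Decrypting the received ciphertext:
P[1]: D(K, 0xCB) = 0xA6.
P[2]: D(K, 0x98) = 0xF5.
Blocks that differ from the original plaintext: P[2].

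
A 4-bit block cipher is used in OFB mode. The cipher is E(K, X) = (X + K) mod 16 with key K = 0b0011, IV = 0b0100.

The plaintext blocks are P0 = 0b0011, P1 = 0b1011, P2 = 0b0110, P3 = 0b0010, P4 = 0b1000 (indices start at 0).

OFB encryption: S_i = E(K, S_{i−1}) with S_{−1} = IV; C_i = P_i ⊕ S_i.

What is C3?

C3 = 0b0010

C0: S = E(K, 0b0100) = 0b0111; 0b0011 ⊕ 0b0111 = 0b0100.
C1: S = E(K, 0b0111) = 0b1010; 0b1011 ⊕ 0b1010 = 0b0001.
C2: S = E(K, 0b1010) = 0b1101; 0b0110 ⊕ 0b1101 = 0b1011.
C3: S = E(K, 0b1101) = 0b0000; 0b0010 ⊕ 0b0000 = 0b0010.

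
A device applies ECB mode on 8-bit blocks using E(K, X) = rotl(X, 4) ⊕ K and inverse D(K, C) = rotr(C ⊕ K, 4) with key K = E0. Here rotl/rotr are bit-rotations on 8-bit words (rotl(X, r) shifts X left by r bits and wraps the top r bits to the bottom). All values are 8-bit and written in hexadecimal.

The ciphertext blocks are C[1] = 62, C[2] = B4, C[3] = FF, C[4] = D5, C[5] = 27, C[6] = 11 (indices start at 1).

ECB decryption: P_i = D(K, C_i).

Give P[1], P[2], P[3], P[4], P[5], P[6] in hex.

P[1]: D(K, 62) = 28.
P[2]: D(K, B4) = 45.
P[3]: D(K, FF) = F1.
P[4]: D(K, D5) = 53.
P[5]: D(K, 27) = 7C.
P[6]: D(K, 11) = 1F.

P[1] = 28, P[2] = 45, P[3] = F1, P[4] = 53, P[5] = 7C, P[6] = 1F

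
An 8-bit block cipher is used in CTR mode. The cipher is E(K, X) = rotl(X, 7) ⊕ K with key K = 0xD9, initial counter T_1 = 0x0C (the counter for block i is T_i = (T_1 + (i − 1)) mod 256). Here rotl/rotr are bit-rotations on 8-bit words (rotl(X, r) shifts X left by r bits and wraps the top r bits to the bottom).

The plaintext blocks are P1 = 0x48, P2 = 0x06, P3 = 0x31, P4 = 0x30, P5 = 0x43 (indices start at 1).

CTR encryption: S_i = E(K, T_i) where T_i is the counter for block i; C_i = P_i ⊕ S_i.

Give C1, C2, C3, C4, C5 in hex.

C1 = 0x97, C2 = 0x59, C3 = 0xEF, C4 = 0x6E, C5 = 0x92

C1: T = 0x0C, S = E(K, T) = 0xDF; 0x48 ⊕ 0xDF = 0x97.
C2: T = 0x0D, S = E(K, T) = 0x5F; 0x06 ⊕ 0x5F = 0x59.
C3: T = 0x0E, S = E(K, T) = 0xDE; 0x31 ⊕ 0xDE = 0xEF.
C4: T = 0x0F, S = E(K, T) = 0x5E; 0x30 ⊕ 0x5E = 0x6E.
C5: T = 0x10, S = E(K, T) = 0xD1; 0x43 ⊕ 0xD1 = 0x92.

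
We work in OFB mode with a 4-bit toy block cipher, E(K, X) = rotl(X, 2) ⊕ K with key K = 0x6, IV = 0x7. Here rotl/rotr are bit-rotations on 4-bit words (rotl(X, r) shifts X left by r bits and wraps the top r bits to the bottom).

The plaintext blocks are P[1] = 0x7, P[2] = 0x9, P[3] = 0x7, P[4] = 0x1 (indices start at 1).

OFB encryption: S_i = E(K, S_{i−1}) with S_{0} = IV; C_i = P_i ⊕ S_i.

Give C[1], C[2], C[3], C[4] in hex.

C[1] = 0xC, C[2] = 0x1, C[3] = 0x3, C[4] = 0x6

C[1]: S = E(K, 0x7) = 0xB; 0x7 ⊕ 0xB = 0xC.
C[2]: S = E(K, 0xB) = 0x8; 0x9 ⊕ 0x8 = 0x1.
C[3]: S = E(K, 0x8) = 0x4; 0x7 ⊕ 0x4 = 0x3.
C[4]: S = E(K, 0x4) = 0x7; 0x1 ⊕ 0x7 = 0x6.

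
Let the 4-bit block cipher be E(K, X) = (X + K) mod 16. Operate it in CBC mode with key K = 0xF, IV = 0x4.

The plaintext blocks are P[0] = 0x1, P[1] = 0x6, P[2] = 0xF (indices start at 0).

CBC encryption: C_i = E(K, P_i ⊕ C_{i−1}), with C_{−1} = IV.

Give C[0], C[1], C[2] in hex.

C[0] = 0x4, C[1] = 0x1, C[2] = 0xD

C[0]: P[0] ⊕ 0x4 = 0x5; E(K, 0x5) = 0x4.
C[1]: P[1] ⊕ 0x4 = 0x2; E(K, 0x2) = 0x1.
C[2]: P[2] ⊕ 0x1 = 0xE; E(K, 0xE) = 0xD.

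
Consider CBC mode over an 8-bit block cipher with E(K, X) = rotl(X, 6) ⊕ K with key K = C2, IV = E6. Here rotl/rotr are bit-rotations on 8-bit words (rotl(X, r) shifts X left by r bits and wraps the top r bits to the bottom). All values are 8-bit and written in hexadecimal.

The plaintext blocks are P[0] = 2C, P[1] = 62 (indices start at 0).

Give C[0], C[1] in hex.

CBC encryption: C_i = E(K, P_i ⊕ C_{i−1}), with C_{−1} = IV.
C[0]: P[0] ⊕ E6 = CA; E(K, CA) = 70.
C[1]: P[1] ⊕ 70 = 12; E(K, 12) = 46.

C[0] = 70, C[1] = 46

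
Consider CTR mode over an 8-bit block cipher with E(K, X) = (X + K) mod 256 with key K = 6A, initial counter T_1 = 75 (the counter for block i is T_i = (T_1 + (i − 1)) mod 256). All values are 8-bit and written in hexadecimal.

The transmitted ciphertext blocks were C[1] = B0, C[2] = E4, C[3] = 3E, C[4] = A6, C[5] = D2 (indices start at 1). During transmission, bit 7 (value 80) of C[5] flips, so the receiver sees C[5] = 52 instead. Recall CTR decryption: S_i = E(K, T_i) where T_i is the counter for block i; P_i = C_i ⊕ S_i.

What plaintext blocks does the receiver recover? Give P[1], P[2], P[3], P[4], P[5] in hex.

P[1] = 6F, P[2] = 04, P[3] = DF, P[4] = 44, P[5] = B1

Only C[5] changed, to 52. In CTR, a change in C_i flips the same bit in P_i only; the keystream is unaffected. Decrypting the received ciphertext:
P[1]: T = 75, S = E(K, T) = DF; B0 ⊕ DF = 6F.
P[2]: T = 76, S = E(K, T) = E0; E4 ⊕ E0 = 04.
P[3]: T = 77, S = E(K, T) = E1; 3E ⊕ E1 = DF.
P[4]: T = 78, S = E(K, T) = E2; A6 ⊕ E2 = 44.
P[5]: T = 79, S = E(K, T) = E3; 52 ⊕ E3 = B1.
Blocks that differ from the original plaintext: P[5].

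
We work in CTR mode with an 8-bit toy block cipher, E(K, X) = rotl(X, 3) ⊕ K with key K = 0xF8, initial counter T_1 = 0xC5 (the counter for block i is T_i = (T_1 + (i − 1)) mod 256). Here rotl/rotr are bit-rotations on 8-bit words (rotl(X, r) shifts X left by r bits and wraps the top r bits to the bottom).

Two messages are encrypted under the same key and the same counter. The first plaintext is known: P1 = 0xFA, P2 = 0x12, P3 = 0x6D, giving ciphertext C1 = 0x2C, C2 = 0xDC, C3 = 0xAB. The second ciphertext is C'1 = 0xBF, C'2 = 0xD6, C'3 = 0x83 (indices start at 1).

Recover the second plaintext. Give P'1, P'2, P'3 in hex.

In CTR with a reused counter, both messages share the same keystream S_i, so C_i ⊕ C'_i = P_i ⊕ P'_i and thus P'_i = P_i ⊕ C_i ⊕ C'_i.
P'1: 0xFA ⊕ 0x2C ⊕ 0xBF = 0x69.
P'2: 0x12 ⊕ 0xDC ⊕ 0xD6 = 0x18.
P'3: 0x6D ⊕ 0xAB ⊕ 0x83 = 0x45.

P'1 = 0x69, P'2 = 0x18, P'3 = 0x45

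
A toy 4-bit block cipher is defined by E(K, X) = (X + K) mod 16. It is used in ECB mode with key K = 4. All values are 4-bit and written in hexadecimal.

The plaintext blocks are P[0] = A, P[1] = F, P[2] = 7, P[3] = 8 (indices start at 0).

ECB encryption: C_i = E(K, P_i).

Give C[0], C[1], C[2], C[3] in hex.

C[0] = E, C[1] = 3, C[2] = B, C[3] = C

C[0]: E(K, A) = E.
C[1]: E(K, F) = 3.
C[2]: E(K, 7) = B.
C[3]: E(K, 8) = C.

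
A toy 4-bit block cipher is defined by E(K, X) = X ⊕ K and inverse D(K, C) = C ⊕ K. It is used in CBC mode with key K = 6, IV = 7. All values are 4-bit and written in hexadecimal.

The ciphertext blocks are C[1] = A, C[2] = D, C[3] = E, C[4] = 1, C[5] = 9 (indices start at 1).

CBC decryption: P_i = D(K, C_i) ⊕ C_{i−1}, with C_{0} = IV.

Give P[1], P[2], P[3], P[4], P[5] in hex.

P[1] = B, P[2] = 1, P[3] = 5, P[4] = 9, P[5] = E

P[1]: D(K, A) = C; C ⊕ 7 = B.
P[2]: D(K, D) = B; B ⊕ A = 1.
P[3]: D(K, E) = 8; 8 ⊕ D = 5.
P[4]: D(K, 1) = 7; 7 ⊕ E = 9.
P[5]: D(K, 9) = F; F ⊕ 1 = E.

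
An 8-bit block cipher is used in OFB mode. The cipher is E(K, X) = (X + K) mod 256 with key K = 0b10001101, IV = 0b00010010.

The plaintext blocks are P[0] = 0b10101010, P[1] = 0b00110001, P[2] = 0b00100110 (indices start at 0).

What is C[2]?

C[2] = 0b10011111

OFB encryption: S_i = E(K, S_{i−1}) with S_{−1} = IV; C_i = P_i ⊕ S_i.
C[0]: S = E(K, 0b00010010) = 0b10011111; 0b10101010 ⊕ 0b10011111 = 0b00110101.
C[1]: S = E(K, 0b10011111) = 0b00101100; 0b00110001 ⊕ 0b00101100 = 0b00011101.
C[2]: S = E(K, 0b00101100) = 0b10111001; 0b00100110 ⊕ 0b10111001 = 0b10011111.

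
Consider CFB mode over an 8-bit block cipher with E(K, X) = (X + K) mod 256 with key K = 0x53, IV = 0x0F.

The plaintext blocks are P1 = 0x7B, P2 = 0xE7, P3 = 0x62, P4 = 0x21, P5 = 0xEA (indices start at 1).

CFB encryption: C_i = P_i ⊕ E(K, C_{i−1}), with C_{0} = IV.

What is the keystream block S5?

0x81

C1: E(K, 0x0F) = 0x62; 0x7B ⊕ 0x62 = 0x19.
C2: E(K, 0x19) = 0x6C; 0xE7 ⊕ 0x6C = 0x8B.
C3: E(K, 0x8B) = 0xDE; 0x62 ⊕ 0xDE = 0xBC.
C4: E(K, 0xBC) = 0x0F; 0x21 ⊕ 0x0F = 0x2E.
C5: E(K, 0x2E) = 0x81; 0xEA ⊕ 0x81 = 0x6B.
So S5 = 0x81.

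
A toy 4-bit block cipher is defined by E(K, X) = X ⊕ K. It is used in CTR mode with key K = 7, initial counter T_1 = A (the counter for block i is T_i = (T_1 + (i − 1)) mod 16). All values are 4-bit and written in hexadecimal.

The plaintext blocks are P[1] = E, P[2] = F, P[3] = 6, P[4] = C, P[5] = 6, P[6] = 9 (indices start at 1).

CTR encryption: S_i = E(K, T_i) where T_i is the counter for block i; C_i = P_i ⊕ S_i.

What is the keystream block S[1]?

D

C[1]: T = A, S = E(K, T) = D; E ⊕ D = 3.
So S[1] = D.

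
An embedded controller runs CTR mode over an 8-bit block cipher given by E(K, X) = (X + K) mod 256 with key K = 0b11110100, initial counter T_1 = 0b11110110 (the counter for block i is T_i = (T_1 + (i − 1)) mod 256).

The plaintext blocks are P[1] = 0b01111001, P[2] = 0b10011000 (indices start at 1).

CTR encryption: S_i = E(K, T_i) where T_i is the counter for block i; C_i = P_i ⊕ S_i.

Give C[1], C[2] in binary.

C[1]: T = 0b11110110, S = E(K, T) = 0b11101010; 0b01111001 ⊕ 0b11101010 = 0b10010011.
C[2]: T = 0b11110111, S = E(K, T) = 0b11101011; 0b10011000 ⊕ 0b11101011 = 0b01110011.

C[1] = 0b10010011, C[2] = 0b01110011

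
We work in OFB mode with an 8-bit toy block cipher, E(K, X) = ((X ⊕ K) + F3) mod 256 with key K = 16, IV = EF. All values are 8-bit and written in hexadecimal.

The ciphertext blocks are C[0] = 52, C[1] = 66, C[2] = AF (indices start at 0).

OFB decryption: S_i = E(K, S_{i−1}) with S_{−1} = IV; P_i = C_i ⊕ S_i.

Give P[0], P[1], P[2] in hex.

P[0]: S = E(K, EF) = EC; 52 ⊕ EC = BE.
P[1]: S = E(K, EC) = ED; 66 ⊕ ED = 8B.
P[2]: S = E(K, ED) = EE; AF ⊕ EE = 41.

P[0] = BE, P[1] = 8B, P[2] = 41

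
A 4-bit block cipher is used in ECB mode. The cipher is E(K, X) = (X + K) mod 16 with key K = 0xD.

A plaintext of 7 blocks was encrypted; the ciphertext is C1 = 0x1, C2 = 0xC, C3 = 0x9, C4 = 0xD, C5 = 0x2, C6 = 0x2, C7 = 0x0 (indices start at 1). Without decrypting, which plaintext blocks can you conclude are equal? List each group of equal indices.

P5 = P6

ECB encrypts each block independently with the same key, so equal ciphertext blocks imply equal plaintext blocks.
C5 = C6 = 0x2, so P5 = P6.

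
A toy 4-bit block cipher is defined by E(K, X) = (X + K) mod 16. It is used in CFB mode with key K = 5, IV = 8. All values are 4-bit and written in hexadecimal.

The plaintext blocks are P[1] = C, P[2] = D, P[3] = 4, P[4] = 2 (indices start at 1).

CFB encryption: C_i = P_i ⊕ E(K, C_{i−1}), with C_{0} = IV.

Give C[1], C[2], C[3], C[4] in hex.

C[1]: E(K, 8) = D; C ⊕ D = 1.
C[2]: E(K, 1) = 6; D ⊕ 6 = B.
C[3]: E(K, B) = 0; 4 ⊕ 0 = 4.
C[4]: E(K, 4) = 9; 2 ⊕ 9 = B.

C[1] = 1, C[2] = B, C[3] = 4, C[4] = B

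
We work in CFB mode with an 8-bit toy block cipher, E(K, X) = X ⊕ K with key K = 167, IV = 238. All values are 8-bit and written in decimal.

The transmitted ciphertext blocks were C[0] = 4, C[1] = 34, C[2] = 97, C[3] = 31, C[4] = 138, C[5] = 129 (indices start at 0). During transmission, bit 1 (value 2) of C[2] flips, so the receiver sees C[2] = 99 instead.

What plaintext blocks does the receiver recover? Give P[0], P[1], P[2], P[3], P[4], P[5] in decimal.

CFB decryption: P_i = C_i ⊕ E(K, C_{i−1}), with C_{−1} = IV.
Only C[2] changed, to 99. In CFB, a change in C_i flips the same bit in P_i and garbles P_{i+1}. Decrypting the received ciphertext:
P[0]: E(K, 238) = 73; 4 ⊕ 73 = 77.
P[1]: E(K, 4) = 163; 34 ⊕ 163 = 129.
P[2]: E(K, 34) = 133; 99 ⊕ 133 = 230.
P[3]: E(K, 99) = 196; 31 ⊕ 196 = 219.
P[4]: E(K, 31) = 184; 138 ⊕ 184 = 50.
P[5]: E(K, 138) = 45; 129 ⊕ 45 = 172.
Blocks that differ from the original plaintext: P[2], P[3].

P[0] = 77, P[1] = 129, P[2] = 230, P[3] = 219, P[4] = 50, P[5] = 172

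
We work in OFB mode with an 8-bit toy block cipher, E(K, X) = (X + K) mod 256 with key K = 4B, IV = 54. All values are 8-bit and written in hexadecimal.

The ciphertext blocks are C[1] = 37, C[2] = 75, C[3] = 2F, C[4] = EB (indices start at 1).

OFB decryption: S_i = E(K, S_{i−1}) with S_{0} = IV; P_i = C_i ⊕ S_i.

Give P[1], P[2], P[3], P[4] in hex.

P[1] = A8, P[2] = 9F, P[3] = 1A, P[4] = 6B

P[1]: S = E(K, 54) = 9F; 37 ⊕ 9F = A8.
P[2]: S = E(K, 9F) = EA; 75 ⊕ EA = 9F.
P[3]: S = E(K, EA) = 35; 2F ⊕ 35 = 1A.
P[4]: S = E(K, 35) = 80; EB ⊕ 80 = 6B.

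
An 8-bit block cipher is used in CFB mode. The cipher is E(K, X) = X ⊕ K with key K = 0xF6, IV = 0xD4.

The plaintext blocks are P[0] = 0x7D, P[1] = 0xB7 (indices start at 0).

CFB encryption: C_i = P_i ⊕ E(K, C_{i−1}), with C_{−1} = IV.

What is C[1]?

C[1] = 0x1E

C[0]: E(K, 0xD4) = 0x22; 0x7D ⊕ 0x22 = 0x5F.
C[1]: E(K, 0x5F) = 0xA9; 0xB7 ⊕ 0xA9 = 0x1E.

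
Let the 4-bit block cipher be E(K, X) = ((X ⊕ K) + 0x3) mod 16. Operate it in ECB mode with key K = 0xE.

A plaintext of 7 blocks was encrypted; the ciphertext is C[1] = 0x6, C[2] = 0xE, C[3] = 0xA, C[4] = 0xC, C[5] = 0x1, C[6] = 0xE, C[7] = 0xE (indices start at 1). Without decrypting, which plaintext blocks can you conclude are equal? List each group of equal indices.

ECB encrypts each block independently with the same key, so equal ciphertext blocks imply equal plaintext blocks.
C[2] = C[6] = C[7] = 0xE, so P[2] = P[6] = P[7].

P[2] = P[6] = P[7]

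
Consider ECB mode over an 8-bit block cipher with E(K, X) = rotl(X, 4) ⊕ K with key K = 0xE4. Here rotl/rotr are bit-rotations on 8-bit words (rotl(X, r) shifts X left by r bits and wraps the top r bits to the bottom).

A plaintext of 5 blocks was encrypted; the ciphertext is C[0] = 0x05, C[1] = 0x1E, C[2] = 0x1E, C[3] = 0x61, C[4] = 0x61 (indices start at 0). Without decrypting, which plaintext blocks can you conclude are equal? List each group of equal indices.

ECB encrypts each block independently with the same key, so equal ciphertext blocks imply equal plaintext blocks.
C[1] = C[2] = 0x1E, so P[1] = P[2].
C[3] = C[4] = 0x61, so P[3] = P[4].

P[1] = P[2]; P[3] = P[4]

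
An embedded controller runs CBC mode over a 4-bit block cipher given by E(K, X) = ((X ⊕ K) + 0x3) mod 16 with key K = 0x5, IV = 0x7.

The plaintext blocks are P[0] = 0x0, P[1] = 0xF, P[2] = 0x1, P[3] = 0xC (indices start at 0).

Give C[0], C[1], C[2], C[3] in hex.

C[0] = 0x5, C[1] = 0x2, C[2] = 0x9, C[3] = 0x3

CBC encryption: C_i = E(K, P_i ⊕ C_{i−1}), with C_{−1} = IV.
C[0]: P[0] ⊕ 0x7 = 0x7; E(K, 0x7) = 0x5.
C[1]: P[1] ⊕ 0x5 = 0xA; E(K, 0xA) = 0x2.
C[2]: P[2] ⊕ 0x2 = 0x3; E(K, 0x3) = 0x9.
C[3]: P[3] ⊕ 0x9 = 0x5; E(K, 0x5) = 0x3.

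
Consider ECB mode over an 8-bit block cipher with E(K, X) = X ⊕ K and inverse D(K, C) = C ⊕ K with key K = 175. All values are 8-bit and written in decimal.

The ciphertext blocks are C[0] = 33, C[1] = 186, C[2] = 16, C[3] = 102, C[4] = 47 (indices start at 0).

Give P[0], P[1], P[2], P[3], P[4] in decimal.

ECB decryption: P_i = D(K, C_i).
P[0]: D(K, 33) = 142.
P[1]: D(K, 186) = 21.
P[2]: D(K, 16) = 191.
P[3]: D(K, 102) = 201.
P[4]: D(K, 47) = 128.

P[0] = 142, P[1] = 21, P[2] = 191, P[3] = 201, P[4] = 128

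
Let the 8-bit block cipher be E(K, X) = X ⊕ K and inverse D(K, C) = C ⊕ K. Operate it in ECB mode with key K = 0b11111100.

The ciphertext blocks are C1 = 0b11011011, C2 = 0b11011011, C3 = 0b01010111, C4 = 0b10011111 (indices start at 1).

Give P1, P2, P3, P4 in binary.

P1 = 0b00100111, P2 = 0b00100111, P3 = 0b10101011, P4 = 0b01100011

ECB decryption: P_i = D(K, C_i).
P1: D(K, 0b11011011) = 0b00100111.
P2: D(K, 0b11011011) = 0b00100111.
P3: D(K, 0b01010111) = 0b10101011.
P4: D(K, 0b10011111) = 0b01100011.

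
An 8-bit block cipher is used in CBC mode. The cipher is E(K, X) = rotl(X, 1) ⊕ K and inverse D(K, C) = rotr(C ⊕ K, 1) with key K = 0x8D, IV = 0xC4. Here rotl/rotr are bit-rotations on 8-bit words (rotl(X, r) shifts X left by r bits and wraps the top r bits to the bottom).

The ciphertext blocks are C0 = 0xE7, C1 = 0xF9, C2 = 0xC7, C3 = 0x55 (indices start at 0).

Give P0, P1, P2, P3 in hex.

P0 = 0xF1, P1 = 0xDD, P2 = 0xDC, P3 = 0xAB

CBC decryption: P_i = D(K, C_i) ⊕ C_{i−1}, with C_{−1} = IV.
P0: D(K, 0xE7) = 0x35; 0x35 ⊕ 0xC4 = 0xF1.
P1: D(K, 0xF9) = 0x3A; 0x3A ⊕ 0xE7 = 0xDD.
P2: D(K, 0xC7) = 0x25; 0x25 ⊕ 0xF9 = 0xDC.
P3: D(K, 0x55) = 0x6C; 0x6C ⊕ 0xC7 = 0xAB.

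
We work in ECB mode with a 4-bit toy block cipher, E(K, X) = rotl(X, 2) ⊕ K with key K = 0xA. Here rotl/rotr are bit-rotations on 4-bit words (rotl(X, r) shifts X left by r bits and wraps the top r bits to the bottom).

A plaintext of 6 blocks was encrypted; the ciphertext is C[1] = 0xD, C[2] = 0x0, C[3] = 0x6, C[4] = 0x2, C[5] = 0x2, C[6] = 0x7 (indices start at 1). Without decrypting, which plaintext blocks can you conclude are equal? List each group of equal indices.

P[4] = P[5]

ECB encrypts each block independently with the same key, so equal ciphertext blocks imply equal plaintext blocks.
C[4] = C[5] = 0x2, so P[4] = P[5].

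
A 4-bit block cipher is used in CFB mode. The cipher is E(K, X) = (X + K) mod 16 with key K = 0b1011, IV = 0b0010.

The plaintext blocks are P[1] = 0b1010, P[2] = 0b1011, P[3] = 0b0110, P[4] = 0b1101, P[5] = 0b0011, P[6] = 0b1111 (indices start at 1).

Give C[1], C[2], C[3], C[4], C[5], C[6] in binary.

CFB encryption: C_i = P_i ⊕ E(K, C_{i−1}), with C_{0} = IV.
C[1]: E(K, 0b0010) = 0b1101; 0b1010 ⊕ 0b1101 = 0b0111.
C[2]: E(K, 0b0111) = 0b0010; 0b1011 ⊕ 0b0010 = 0b1001.
C[3]: E(K, 0b1001) = 0b0100; 0b0110 ⊕ 0b0100 = 0b0010.
C[4]: E(K, 0b0010) = 0b1101; 0b1101 ⊕ 0b1101 = 0b0000.
C[5]: E(K, 0b0000) = 0b1011; 0b0011 ⊕ 0b1011 = 0b1000.
C[6]: E(K, 0b1000) = 0b0011; 0b1111 ⊕ 0b0011 = 0b1100.

C[1] = 0b0111, C[2] = 0b1001, C[3] = 0b0010, C[4] = 0b0000, C[5] = 0b1000, C[6] = 0b1100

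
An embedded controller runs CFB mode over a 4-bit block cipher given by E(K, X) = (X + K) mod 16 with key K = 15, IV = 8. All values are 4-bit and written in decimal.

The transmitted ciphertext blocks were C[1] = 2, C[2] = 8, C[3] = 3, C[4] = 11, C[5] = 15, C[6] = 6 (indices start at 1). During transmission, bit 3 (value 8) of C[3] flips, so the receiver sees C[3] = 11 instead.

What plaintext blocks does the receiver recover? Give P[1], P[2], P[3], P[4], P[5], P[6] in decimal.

P[1] = 5, P[2] = 9, P[3] = 12, P[4] = 1, P[5] = 5, P[6] = 8

CFB decryption: P_i = C_i ⊕ E(K, C_{i−1}), with C_{0} = IV.
Only C[3] changed, to 11. In CFB, a change in C_i flips the same bit in P_i and garbles P_{i+1}. Decrypting the received ciphertext:
P[1]: E(K, 8) = 7; 2 ⊕ 7 = 5.
P[2]: E(K, 2) = 1; 8 ⊕ 1 = 9.
P[3]: E(K, 8) = 7; 11 ⊕ 7 = 12.
P[4]: E(K, 11) = 10; 11 ⊕ 10 = 1.
P[5]: E(K, 11) = 10; 15 ⊕ 10 = 5.
P[6]: E(K, 15) = 14; 6 ⊕ 14 = 8.
Blocks that differ from the original plaintext: P[3], P[4].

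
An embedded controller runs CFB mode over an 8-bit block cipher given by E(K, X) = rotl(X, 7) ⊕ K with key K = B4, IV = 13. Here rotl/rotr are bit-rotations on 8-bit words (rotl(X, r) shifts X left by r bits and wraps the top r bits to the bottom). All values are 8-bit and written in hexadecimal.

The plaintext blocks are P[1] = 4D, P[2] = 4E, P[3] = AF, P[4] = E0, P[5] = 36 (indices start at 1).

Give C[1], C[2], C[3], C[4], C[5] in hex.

C[1] = 70, C[2] = C2, C[3] = 7A, C[4] = 69, C[5] = 36

CFB encryption: C_i = P_i ⊕ E(K, C_{i−1}), with C_{0} = IV.
C[1]: E(K, 13) = 3D; 4D ⊕ 3D = 70.
C[2]: E(K, 70) = 8C; 4E ⊕ 8C = C2.
C[3]: E(K, C2) = D5; AF ⊕ D5 = 7A.
C[4]: E(K, 7A) = 89; E0 ⊕ 89 = 69.
C[5]: E(K, 69) = 00; 36 ⊕ 00 = 36.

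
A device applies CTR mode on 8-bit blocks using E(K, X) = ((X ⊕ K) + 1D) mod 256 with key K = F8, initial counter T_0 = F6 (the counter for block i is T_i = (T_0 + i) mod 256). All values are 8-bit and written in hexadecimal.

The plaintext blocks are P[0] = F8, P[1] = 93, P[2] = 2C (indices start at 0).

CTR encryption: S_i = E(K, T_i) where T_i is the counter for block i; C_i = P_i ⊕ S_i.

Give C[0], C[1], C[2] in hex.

C[0]: T = F6, S = E(K, T) = 2B; F8 ⊕ 2B = D3.
C[1]: T = F7, S = E(K, T) = 2C; 93 ⊕ 2C = BF.
C[2]: T = F8, S = E(K, T) = 1D; 2C ⊕ 1D = 31.

C[0] = D3, C[1] = BF, C[2] = 31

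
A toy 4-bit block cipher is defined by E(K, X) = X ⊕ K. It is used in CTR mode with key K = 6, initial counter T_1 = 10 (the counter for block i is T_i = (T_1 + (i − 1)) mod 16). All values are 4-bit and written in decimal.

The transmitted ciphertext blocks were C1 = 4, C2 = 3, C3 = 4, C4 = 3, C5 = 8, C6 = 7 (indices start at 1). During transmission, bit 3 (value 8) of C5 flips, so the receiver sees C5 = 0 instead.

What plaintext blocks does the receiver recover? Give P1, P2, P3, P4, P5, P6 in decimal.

CTR decryption: S_i = E(K, T_i) where T_i is the counter for block i; P_i = C_i ⊕ S_i.
Only C5 changed, to 0. In CTR, a change in C_i flips the same bit in P_i only; the keystream is unaffected. Decrypting the received ciphertext:
P1: T = 10, S = E(K, T) = 12; 4 ⊕ 12 = 8.
P2: T = 11, S = E(K, T) = 13; 3 ⊕ 13 = 14.
P3: T = 12, S = E(K, T) = 10; 4 ⊕ 10 = 14.
P4: T = 13, S = E(K, T) = 11; 3 ⊕ 11 = 8.
P5: T = 14, S = E(K, T) = 8; 0 ⊕ 8 = 8.
P6: T = 15, S = E(K, T) = 9; 7 ⊕ 9 = 14.
Blocks that differ from the original plaintext: P5.

P1 = 8, P2 = 14, P3 = 14, P4 = 8, P5 = 8, P6 = 14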